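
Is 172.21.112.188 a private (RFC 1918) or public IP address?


RFC 1918 private ranges:
  10.0.0.0/8 (10.0.0.0 - 10.255.255.255)
  172.16.0.0/12 (172.16.0.0 - 172.31.255.255)
  192.168.0.0/16 (192.168.0.0 - 192.168.255.255)
Private (in 172.16.0.0/12)


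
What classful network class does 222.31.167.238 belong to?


First octet: 222
Binary: 11011110
110xxxxx -> Class C (192-223)
Class C, default mask 255.255.255.0 (/24)


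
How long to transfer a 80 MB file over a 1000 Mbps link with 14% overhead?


Effective throughput = 1000 * (1 - 14/100) = 860 Mbps
File size in Mb = 80 * 8 = 640 Mb
Time = 640 / 860
Time = 0.7442 seconds


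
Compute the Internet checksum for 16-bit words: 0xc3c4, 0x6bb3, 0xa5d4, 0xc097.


Sum all words (with carry folding):
+ 0xc3c4 = 0xc3c4
+ 0x6bb3 = 0x2f78
+ 0xa5d4 = 0xd54c
+ 0xc097 = 0x95e4
One's complement: ~0x95e4
Checksum = 0x6a1b


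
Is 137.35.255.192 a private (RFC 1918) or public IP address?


RFC 1918 private ranges:
  10.0.0.0/8 (10.0.0.0 - 10.255.255.255)
  172.16.0.0/12 (172.16.0.0 - 172.31.255.255)
  192.168.0.0/16 (192.168.0.0 - 192.168.255.255)
Public (not in any RFC 1918 range)


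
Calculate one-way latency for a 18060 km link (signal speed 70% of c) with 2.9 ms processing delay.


Speed = 0.7 * 3e5 km/s = 210000 km/s
Propagation delay = 18060 / 210000 = 0.086 s = 86 ms
Processing delay = 2.9 ms
Total one-way latency = 88.9 ms


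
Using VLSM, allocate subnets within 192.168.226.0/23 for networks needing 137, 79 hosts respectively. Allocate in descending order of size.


137 hosts -> /24 (254 usable): 192.168.226.0/24
79 hosts -> /25 (126 usable): 192.168.227.0/25
Allocation: 192.168.226.0/24 (137 hosts, 254 usable); 192.168.227.0/25 (79 hosts, 126 usable)


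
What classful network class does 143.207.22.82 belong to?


First octet: 143
Binary: 10001111
10xxxxxx -> Class B (128-191)
Class B, default mask 255.255.0.0 (/16)


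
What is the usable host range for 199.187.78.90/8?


Network: 199.0.0.0
Broadcast: 199.255.255.255
First usable = network + 1
Last usable = broadcast - 1
Range: 199.0.0.1 to 199.255.255.254


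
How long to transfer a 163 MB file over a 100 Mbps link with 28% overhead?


Effective throughput = 100 * (1 - 28/100) = 72 Mbps
File size in Mb = 163 * 8 = 1304 Mb
Time = 1304 / 72
Time = 18.1111 seconds


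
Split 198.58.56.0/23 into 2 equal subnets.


New prefix = 23 + 1 = 24
Each subnet has 256 addresses
  198.58.56.0/24
  198.58.57.0/24
Subnets: 198.58.56.0/24, 198.58.57.0/24


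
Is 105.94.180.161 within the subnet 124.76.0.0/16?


Subnet network: 124.76.0.0
Test IP AND mask: 105.94.0.0
No, 105.94.180.161 is not in 124.76.0.0/16


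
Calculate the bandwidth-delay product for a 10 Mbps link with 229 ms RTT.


BDP = bandwidth * RTT
= 10 Mbps * 229 ms
= 10 * 1e6 * 229 / 1000 bits
= 2290000 bits
= 286250 bytes
= 279.541 KB
BDP = 2290000 bits (286250 bytes)


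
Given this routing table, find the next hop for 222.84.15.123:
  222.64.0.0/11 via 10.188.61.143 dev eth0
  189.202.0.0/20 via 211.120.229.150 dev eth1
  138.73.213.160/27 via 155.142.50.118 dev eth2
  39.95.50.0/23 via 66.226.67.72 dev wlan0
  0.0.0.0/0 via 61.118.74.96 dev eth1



Longest prefix match for 222.84.15.123:
  /11 222.64.0.0: MATCH
  /20 189.202.0.0: no
  /27 138.73.213.160: no
  /23 39.95.50.0: no
  /0 0.0.0.0: MATCH
Selected: next-hop 10.188.61.143 via eth0 (matched /11)


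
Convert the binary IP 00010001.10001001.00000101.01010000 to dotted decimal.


00010001 = 17
10001001 = 137
00000101 = 5
01010000 = 80
IP: 17.137.5.80


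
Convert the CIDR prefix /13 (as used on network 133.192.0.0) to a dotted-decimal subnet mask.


/13 means 13 network bits, 19 host bits
Binary: 11111111111110000000000000000000
Mask: 255.248.0.0


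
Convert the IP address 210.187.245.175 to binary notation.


210 = 11010010
187 = 10111011
245 = 11110101
175 = 10101111
Binary: 11010010.10111011.11110101.10101111


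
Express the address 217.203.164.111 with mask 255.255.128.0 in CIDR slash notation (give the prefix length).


Binary: 11111111.11111111.10000000.00000000
Count leading 1s
Prefix: /17


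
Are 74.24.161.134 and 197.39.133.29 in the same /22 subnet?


Mask: 255.255.252.0
74.24.161.134 AND mask = 74.24.160.0
197.39.133.29 AND mask = 197.39.132.0
No, different subnets (74.24.160.0 vs 197.39.132.0)


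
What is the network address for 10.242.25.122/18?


IP:   00001010.11110010.00011001.01111010
Mask: 11111111.11111111.11000000.00000000
AND operation:
Net:  00001010.11110010.00000000.00000000
Network: 10.242.0.0/18


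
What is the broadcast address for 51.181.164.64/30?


Network: 51.181.164.64/30
Host bits = 2
Set all host bits to 1:
Broadcast: 51.181.164.67


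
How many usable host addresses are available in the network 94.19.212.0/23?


Host bits = 32 - 23 = 9
Total addresses = 2^9 = 512
Usable = total - 2 (network and broadcast)
Usable hosts: 510


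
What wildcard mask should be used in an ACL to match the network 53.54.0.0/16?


Subnet mask: 255.255.0.0
Wildcard = 255.255.255.255 - subnet mask
255 - 255 = 0
255 - 255 = 0
255 - 0 = 255
255 - 0 = 255
Wildcard: 0.0.255.255


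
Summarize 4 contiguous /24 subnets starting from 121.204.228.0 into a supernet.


Original prefix: /24
Number of subnets: 4 = 2^2
New prefix = 24 - 2 = 22
Supernet: 121.204.228.0/22


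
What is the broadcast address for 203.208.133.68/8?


Network: 203.0.0.0/8
Host bits = 24
Set all host bits to 1:
Broadcast: 203.255.255.255


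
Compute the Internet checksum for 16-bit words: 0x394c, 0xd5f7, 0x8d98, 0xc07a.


Sum all words (with carry folding):
+ 0x394c = 0x394c
+ 0xd5f7 = 0x0f44
+ 0x8d98 = 0x9cdc
+ 0xc07a = 0x5d57
One's complement: ~0x5d57
Checksum = 0xa2a8


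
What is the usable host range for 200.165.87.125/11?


Network: 200.160.0.0
Broadcast: 200.191.255.255
First usable = network + 1
Last usable = broadcast - 1
Range: 200.160.0.1 to 200.191.255.254


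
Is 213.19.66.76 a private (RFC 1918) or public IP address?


RFC 1918 private ranges:
  10.0.0.0/8 (10.0.0.0 - 10.255.255.255)
  172.16.0.0/12 (172.16.0.0 - 172.31.255.255)
  192.168.0.0/16 (192.168.0.0 - 192.168.255.255)
Public (not in any RFC 1918 range)


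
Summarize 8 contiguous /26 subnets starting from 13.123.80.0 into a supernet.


Original prefix: /26
Number of subnets: 8 = 2^3
New prefix = 26 - 3 = 23
Supernet: 13.123.80.0/23


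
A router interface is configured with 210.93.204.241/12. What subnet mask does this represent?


/12 means 12 network bits, 20 host bits
Binary: 11111111111100000000000000000000
Mask: 255.240.0.0


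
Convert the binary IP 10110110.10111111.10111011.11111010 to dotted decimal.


10110110 = 182
10111111 = 191
10111011 = 187
11111010 = 250
IP: 182.191.187.250


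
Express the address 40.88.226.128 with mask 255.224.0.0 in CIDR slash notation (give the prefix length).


Binary: 11111111.11100000.00000000.00000000
Count leading 1s
Prefix: /11


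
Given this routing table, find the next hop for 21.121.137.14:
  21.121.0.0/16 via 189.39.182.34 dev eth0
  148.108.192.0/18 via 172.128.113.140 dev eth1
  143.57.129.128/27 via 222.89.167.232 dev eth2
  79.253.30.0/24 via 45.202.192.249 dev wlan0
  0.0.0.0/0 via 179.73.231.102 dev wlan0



Longest prefix match for 21.121.137.14:
  /16 21.121.0.0: MATCH
  /18 148.108.192.0: no
  /27 143.57.129.128: no
  /24 79.253.30.0: no
  /0 0.0.0.0: MATCH
Selected: next-hop 189.39.182.34 via eth0 (matched /16)


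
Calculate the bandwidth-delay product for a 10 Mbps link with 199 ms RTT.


BDP = bandwidth * RTT
= 10 Mbps * 199 ms
= 10 * 1e6 * 199 / 1000 bits
= 1990000 bits
= 248750 bytes
= 242.9199 KB
BDP = 1990000 bits (248750 bytes)


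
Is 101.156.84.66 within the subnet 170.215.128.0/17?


Subnet network: 170.215.128.0
Test IP AND mask: 101.156.0.0
No, 101.156.84.66 is not in 170.215.128.0/17


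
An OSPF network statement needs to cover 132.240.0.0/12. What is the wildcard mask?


Subnet mask: 255.240.0.0
Wildcard = 255.255.255.255 - subnet mask
255 - 255 = 0
255 - 240 = 15
255 - 0 = 255
255 - 0 = 255
Wildcard: 0.15.255.255


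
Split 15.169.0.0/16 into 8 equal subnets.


New prefix = 16 + 3 = 19
Each subnet has 8192 addresses
  15.169.0.0/19
  15.169.32.0/19
  15.169.64.0/19
  15.169.96.0/19
  15.169.128.0/19
  15.169.160.0/19
  15.169.192.0/19
  15.169.224.0/19
Subnets: 15.169.0.0/19, 15.169.32.0/19, 15.169.64.0/19, 15.169.96.0/19, 15.169.128.0/19, 15.169.160.0/19, 15.169.192.0/19, 15.169.224.0/19


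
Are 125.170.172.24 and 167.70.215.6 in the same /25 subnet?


Mask: 255.255.255.128
125.170.172.24 AND mask = 125.170.172.0
167.70.215.6 AND mask = 167.70.215.0
No, different subnets (125.170.172.0 vs 167.70.215.0)


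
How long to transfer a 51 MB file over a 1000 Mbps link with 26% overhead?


Effective throughput = 1000 * (1 - 26/100) = 740 Mbps
File size in Mb = 51 * 8 = 408 Mb
Time = 408 / 740
Time = 0.5514 seconds


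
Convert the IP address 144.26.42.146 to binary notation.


144 = 10010000
26 = 00011010
42 = 00101010
146 = 10010010
Binary: 10010000.00011010.00101010.10010010


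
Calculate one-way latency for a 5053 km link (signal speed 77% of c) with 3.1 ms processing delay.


Speed = 0.77 * 3e5 km/s = 231000 km/s
Propagation delay = 5053 / 231000 = 0.0219 s = 21.8745 ms
Processing delay = 3.1 ms
Total one-way latency = 24.9745 ms


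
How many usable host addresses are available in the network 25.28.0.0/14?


Host bits = 32 - 14 = 18
Total addresses = 2^18 = 262144
Usable = total - 2 (network and broadcast)
Usable hosts: 262142


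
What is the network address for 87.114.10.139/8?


IP:   01010111.01110010.00001010.10001011
Mask: 11111111.00000000.00000000.00000000
AND operation:
Net:  01010111.00000000.00000000.00000000
Network: 87.0.0.0/8


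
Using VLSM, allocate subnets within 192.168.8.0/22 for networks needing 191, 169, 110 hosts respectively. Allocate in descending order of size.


191 hosts -> /24 (254 usable): 192.168.8.0/24
169 hosts -> /24 (254 usable): 192.168.9.0/24
110 hosts -> /25 (126 usable): 192.168.10.0/25
Allocation: 192.168.8.0/24 (191 hosts, 254 usable); 192.168.9.0/24 (169 hosts, 254 usable); 192.168.10.0/25 (110 hosts, 126 usable)


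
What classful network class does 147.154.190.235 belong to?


First octet: 147
Binary: 10010011
10xxxxxx -> Class B (128-191)
Class B, default mask 255.255.0.0 (/16)


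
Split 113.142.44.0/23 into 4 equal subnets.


New prefix = 23 + 2 = 25
Each subnet has 128 addresses
  113.142.44.0/25
  113.142.44.128/25
  113.142.45.0/25
  113.142.45.128/25
Subnets: 113.142.44.0/25, 113.142.44.128/25, 113.142.45.0/25, 113.142.45.128/25


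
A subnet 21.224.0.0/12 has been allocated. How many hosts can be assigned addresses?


Host bits = 32 - 12 = 20
Total addresses = 2^20 = 1048576
Usable = total - 2 (network and broadcast)
Usable hosts: 1048574


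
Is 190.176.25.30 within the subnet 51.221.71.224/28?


Subnet network: 51.221.71.224
Test IP AND mask: 190.176.25.16
No, 190.176.25.30 is not in 51.221.71.224/28


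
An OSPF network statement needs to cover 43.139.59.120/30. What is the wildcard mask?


Subnet mask: 255.255.255.252
Wildcard = 255.255.255.255 - subnet mask
255 - 255 = 0
255 - 255 = 0
255 - 255 = 0
255 - 252 = 3
Wildcard: 0.0.0.3


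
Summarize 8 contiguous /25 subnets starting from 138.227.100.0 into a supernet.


Original prefix: /25
Number of subnets: 8 = 2^3
New prefix = 25 - 3 = 22
Supernet: 138.227.100.0/22


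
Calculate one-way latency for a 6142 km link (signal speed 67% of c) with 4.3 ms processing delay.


Speed = 0.67 * 3e5 km/s = 201000 km/s
Propagation delay = 6142 / 201000 = 0.0306 s = 30.5572 ms
Processing delay = 4.3 ms
Total one-way latency = 34.8572 ms


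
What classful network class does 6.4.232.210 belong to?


First octet: 6
Binary: 00000110
0xxxxxxx -> Class A (1-126)
Class A, default mask 255.0.0.0 (/8)


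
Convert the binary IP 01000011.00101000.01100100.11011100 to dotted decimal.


01000011 = 67
00101000 = 40
01100100 = 100
11011100 = 220
IP: 67.40.100.220


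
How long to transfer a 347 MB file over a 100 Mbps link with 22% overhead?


Effective throughput = 100 * (1 - 22/100) = 78 Mbps
File size in Mb = 347 * 8 = 2776 Mb
Time = 2776 / 78
Time = 35.5897 seconds


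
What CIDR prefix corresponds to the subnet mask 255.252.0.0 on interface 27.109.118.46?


Binary: 11111111.11111100.00000000.00000000
Count leading 1s
Prefix: /14


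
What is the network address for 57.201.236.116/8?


IP:   00111001.11001001.11101100.01110100
Mask: 11111111.00000000.00000000.00000000
AND operation:
Net:  00111001.00000000.00000000.00000000
Network: 57.0.0.0/8


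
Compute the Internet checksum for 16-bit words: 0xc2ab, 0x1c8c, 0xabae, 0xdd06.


Sum all words (with carry folding):
+ 0xc2ab = 0xc2ab
+ 0x1c8c = 0xdf37
+ 0xabae = 0x8ae6
+ 0xdd06 = 0x67ed
One's complement: ~0x67ed
Checksum = 0x9812


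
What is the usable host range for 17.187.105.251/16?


Network: 17.187.0.0
Broadcast: 17.187.255.255
First usable = network + 1
Last usable = broadcast - 1
Range: 17.187.0.1 to 17.187.255.254


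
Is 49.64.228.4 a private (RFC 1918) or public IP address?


RFC 1918 private ranges:
  10.0.0.0/8 (10.0.0.0 - 10.255.255.255)
  172.16.0.0/12 (172.16.0.0 - 172.31.255.255)
  192.168.0.0/16 (192.168.0.0 - 192.168.255.255)
Public (not in any RFC 1918 range)


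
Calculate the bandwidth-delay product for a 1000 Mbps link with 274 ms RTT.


BDP = bandwidth * RTT
= 1000 Mbps * 274 ms
= 1000 * 1e6 * 274 / 1000 bits
= 274000000 bits
= 34250000 bytes
= 33447.2656 KB
BDP = 274000000 bits (34250000 bytes)


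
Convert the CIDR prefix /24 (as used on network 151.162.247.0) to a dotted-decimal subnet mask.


/24 means 24 network bits, 8 host bits
Binary: 11111111111111111111111100000000
Mask: 255.255.255.0


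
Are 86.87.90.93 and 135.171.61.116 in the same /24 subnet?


Mask: 255.255.255.0
86.87.90.93 AND mask = 86.87.90.0
135.171.61.116 AND mask = 135.171.61.0
No, different subnets (86.87.90.0 vs 135.171.61.0)


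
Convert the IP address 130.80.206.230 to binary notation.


130 = 10000010
80 = 01010000
206 = 11001110
230 = 11100110
Binary: 10000010.01010000.11001110.11100110


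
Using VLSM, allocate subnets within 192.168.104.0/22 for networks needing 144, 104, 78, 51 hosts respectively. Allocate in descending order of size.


144 hosts -> /24 (254 usable): 192.168.104.0/24
104 hosts -> /25 (126 usable): 192.168.105.0/25
78 hosts -> /25 (126 usable): 192.168.105.128/25
51 hosts -> /26 (62 usable): 192.168.106.0/26
Allocation: 192.168.104.0/24 (144 hosts, 254 usable); 192.168.105.0/25 (104 hosts, 126 usable); 192.168.105.128/25 (78 hosts, 126 usable); 192.168.106.0/26 (51 hosts, 62 usable)


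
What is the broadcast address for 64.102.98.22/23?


Network: 64.102.98.0/23
Host bits = 9
Set all host bits to 1:
Broadcast: 64.102.99.255


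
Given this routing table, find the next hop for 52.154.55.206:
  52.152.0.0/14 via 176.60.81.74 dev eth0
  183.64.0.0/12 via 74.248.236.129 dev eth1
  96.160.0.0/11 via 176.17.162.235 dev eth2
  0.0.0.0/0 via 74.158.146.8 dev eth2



Longest prefix match for 52.154.55.206:
  /14 52.152.0.0: MATCH
  /12 183.64.0.0: no
  /11 96.160.0.0: no
  /0 0.0.0.0: MATCH
Selected: next-hop 176.60.81.74 via eth0 (matched /14)


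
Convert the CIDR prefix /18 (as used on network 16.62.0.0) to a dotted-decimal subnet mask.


/18 means 18 network bits, 14 host bits
Binary: 11111111111111111100000000000000
Mask: 255.255.192.0


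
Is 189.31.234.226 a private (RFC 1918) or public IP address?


RFC 1918 private ranges:
  10.0.0.0/8 (10.0.0.0 - 10.255.255.255)
  172.16.0.0/12 (172.16.0.0 - 172.31.255.255)
  192.168.0.0/16 (192.168.0.0 - 192.168.255.255)
Public (not in any RFC 1918 range)


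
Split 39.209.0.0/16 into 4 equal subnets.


New prefix = 16 + 2 = 18
Each subnet has 16384 addresses
  39.209.0.0/18
  39.209.64.0/18
  39.209.128.0/18
  39.209.192.0/18
Subnets: 39.209.0.0/18, 39.209.64.0/18, 39.209.128.0/18, 39.209.192.0/18


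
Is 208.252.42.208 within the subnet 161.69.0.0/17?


Subnet network: 161.69.0.0
Test IP AND mask: 208.252.0.0
No, 208.252.42.208 is not in 161.69.0.0/17


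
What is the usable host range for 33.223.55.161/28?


Network: 33.223.55.160
Broadcast: 33.223.55.175
First usable = network + 1
Last usable = broadcast - 1
Range: 33.223.55.161 to 33.223.55.174


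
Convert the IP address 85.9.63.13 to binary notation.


85 = 01010101
9 = 00001001
63 = 00111111
13 = 00001101
Binary: 01010101.00001001.00111111.00001101


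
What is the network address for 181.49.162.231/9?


IP:   10110101.00110001.10100010.11100111
Mask: 11111111.10000000.00000000.00000000
AND operation:
Net:  10110101.00000000.00000000.00000000
Network: 181.0.0.0/9


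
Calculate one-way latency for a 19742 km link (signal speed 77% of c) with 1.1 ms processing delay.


Speed = 0.77 * 3e5 km/s = 231000 km/s
Propagation delay = 19742 / 231000 = 0.0855 s = 85.4632 ms
Processing delay = 1.1 ms
Total one-way latency = 86.5632 ms


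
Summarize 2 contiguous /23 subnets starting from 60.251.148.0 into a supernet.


Original prefix: /23
Number of subnets: 2 = 2^1
New prefix = 23 - 1 = 22
Supernet: 60.251.148.0/22


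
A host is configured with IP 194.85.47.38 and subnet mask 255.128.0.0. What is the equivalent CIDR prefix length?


Binary: 11111111.10000000.00000000.00000000
Count leading 1s
Prefix: /9


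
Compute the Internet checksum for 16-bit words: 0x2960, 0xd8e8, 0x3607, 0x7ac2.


Sum all words (with carry folding):
+ 0x2960 = 0x2960
+ 0xd8e8 = 0x0249
+ 0x3607 = 0x3850
+ 0x7ac2 = 0xb312
One's complement: ~0xb312
Checksum = 0x4ced


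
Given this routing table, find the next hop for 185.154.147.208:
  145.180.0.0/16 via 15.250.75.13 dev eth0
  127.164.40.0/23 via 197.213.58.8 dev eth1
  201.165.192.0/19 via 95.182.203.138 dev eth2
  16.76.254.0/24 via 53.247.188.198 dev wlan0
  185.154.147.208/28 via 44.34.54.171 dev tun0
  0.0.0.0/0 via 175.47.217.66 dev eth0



Longest prefix match for 185.154.147.208:
  /16 145.180.0.0: no
  /23 127.164.40.0: no
  /19 201.165.192.0: no
  /24 16.76.254.0: no
  /28 185.154.147.208: MATCH
  /0 0.0.0.0: MATCH
Selected: next-hop 44.34.54.171 via tun0 (matched /28)


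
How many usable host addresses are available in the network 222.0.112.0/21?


Host bits = 32 - 21 = 11
Total addresses = 2^11 = 2048
Usable = total - 2 (network and broadcast)
Usable hosts: 2046


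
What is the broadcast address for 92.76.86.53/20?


Network: 92.76.80.0/20
Host bits = 12
Set all host bits to 1:
Broadcast: 92.76.95.255


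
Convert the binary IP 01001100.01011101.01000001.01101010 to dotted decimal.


01001100 = 76
01011101 = 93
01000001 = 65
01101010 = 106
IP: 76.93.65.106


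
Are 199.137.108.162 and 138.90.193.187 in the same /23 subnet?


Mask: 255.255.254.0
199.137.108.162 AND mask = 199.137.108.0
138.90.193.187 AND mask = 138.90.192.0
No, different subnets (199.137.108.0 vs 138.90.192.0)


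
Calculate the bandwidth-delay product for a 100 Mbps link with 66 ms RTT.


BDP = bandwidth * RTT
= 100 Mbps * 66 ms
= 100 * 1e6 * 66 / 1000 bits
= 6600000 bits
= 825000 bytes
= 805.6641 KB
BDP = 6600000 bits (825000 bytes)


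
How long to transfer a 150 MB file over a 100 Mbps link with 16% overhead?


Effective throughput = 100 * (1 - 16/100) = 84 Mbps
File size in Mb = 150 * 8 = 1200 Mb
Time = 1200 / 84
Time = 14.2857 seconds


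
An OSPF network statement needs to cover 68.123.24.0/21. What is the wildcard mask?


Subnet mask: 255.255.248.0
Wildcard = 255.255.255.255 - subnet mask
255 - 255 = 0
255 - 255 = 0
255 - 248 = 7
255 - 0 = 255
Wildcard: 0.0.7.255


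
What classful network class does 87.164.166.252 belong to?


First octet: 87
Binary: 01010111
0xxxxxxx -> Class A (1-126)
Class A, default mask 255.0.0.0 (/8)


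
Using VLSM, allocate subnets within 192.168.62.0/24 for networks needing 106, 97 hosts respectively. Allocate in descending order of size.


106 hosts -> /25 (126 usable): 192.168.62.0/25
97 hosts -> /25 (126 usable): 192.168.62.128/25
Allocation: 192.168.62.0/25 (106 hosts, 126 usable); 192.168.62.128/25 (97 hosts, 126 usable)


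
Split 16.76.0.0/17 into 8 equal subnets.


New prefix = 17 + 3 = 20
Each subnet has 4096 addresses
  16.76.0.0/20
  16.76.16.0/20
  16.76.32.0/20
  16.76.48.0/20
  16.76.64.0/20
  16.76.80.0/20
  16.76.96.0/20
  16.76.112.0/20
Subnets: 16.76.0.0/20, 16.76.16.0/20, 16.76.32.0/20, 16.76.48.0/20, 16.76.64.0/20, 16.76.80.0/20, 16.76.96.0/20, 16.76.112.0/20


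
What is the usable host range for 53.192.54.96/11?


Network: 53.192.0.0
Broadcast: 53.223.255.255
First usable = network + 1
Last usable = broadcast - 1
Range: 53.192.0.1 to 53.223.255.254


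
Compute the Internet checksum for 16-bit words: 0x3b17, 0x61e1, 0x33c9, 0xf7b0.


Sum all words (with carry folding):
+ 0x3b17 = 0x3b17
+ 0x61e1 = 0x9cf8
+ 0x33c9 = 0xd0c1
+ 0xf7b0 = 0xc872
One's complement: ~0xc872
Checksum = 0x378d


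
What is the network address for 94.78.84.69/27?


IP:   01011110.01001110.01010100.01000101
Mask: 11111111.11111111.11111111.11100000
AND operation:
Net:  01011110.01001110.01010100.01000000
Network: 94.78.84.64/27


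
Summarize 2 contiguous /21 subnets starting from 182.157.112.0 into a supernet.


Original prefix: /21
Number of subnets: 2 = 2^1
New prefix = 21 - 1 = 20
Supernet: 182.157.112.0/20


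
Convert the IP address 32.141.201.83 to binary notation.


32 = 00100000
141 = 10001101
201 = 11001001
83 = 01010011
Binary: 00100000.10001101.11001001.01010011


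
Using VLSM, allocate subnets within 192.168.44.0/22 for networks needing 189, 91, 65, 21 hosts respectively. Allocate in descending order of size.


189 hosts -> /24 (254 usable): 192.168.44.0/24
91 hosts -> /25 (126 usable): 192.168.45.0/25
65 hosts -> /25 (126 usable): 192.168.45.128/25
21 hosts -> /27 (30 usable): 192.168.46.0/27
Allocation: 192.168.44.0/24 (189 hosts, 254 usable); 192.168.45.0/25 (91 hosts, 126 usable); 192.168.45.128/25 (65 hosts, 126 usable); 192.168.46.0/27 (21 hosts, 30 usable)


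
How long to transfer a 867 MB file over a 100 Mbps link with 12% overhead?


Effective throughput = 100 * (1 - 12/100) = 88 Mbps
File size in Mb = 867 * 8 = 6936 Mb
Time = 6936 / 88
Time = 78.8182 seconds


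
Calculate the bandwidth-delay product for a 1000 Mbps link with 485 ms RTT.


BDP = bandwidth * RTT
= 1000 Mbps * 485 ms
= 1000 * 1e6 * 485 / 1000 bits
= 485000000 bits
= 60625000 bytes
= 59204.1016 KB
BDP = 485000000 bits (60625000 bytes)


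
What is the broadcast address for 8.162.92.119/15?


Network: 8.162.0.0/15
Host bits = 17
Set all host bits to 1:
Broadcast: 8.163.255.255


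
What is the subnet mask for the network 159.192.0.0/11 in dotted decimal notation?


/11 means 11 network bits, 21 host bits
Binary: 11111111111000000000000000000000
Mask: 255.224.0.0


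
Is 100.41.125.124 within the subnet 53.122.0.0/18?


Subnet network: 53.122.0.0
Test IP AND mask: 100.41.64.0
No, 100.41.125.124 is not in 53.122.0.0/18


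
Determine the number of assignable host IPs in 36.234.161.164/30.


Host bits = 32 - 30 = 2
Total addresses = 2^2 = 4
Usable = total - 2 (network and broadcast)
Usable hosts: 2


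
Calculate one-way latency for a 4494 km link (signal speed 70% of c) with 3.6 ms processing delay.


Speed = 0.7 * 3e5 km/s = 210000 km/s
Propagation delay = 4494 / 210000 = 0.0214 s = 21.4 ms
Processing delay = 3.6 ms
Total one-way latency = 25 ms


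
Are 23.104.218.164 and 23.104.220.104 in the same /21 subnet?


Mask: 255.255.248.0
23.104.218.164 AND mask = 23.104.216.0
23.104.220.104 AND mask = 23.104.216.0
Yes, same subnet (23.104.216.0)


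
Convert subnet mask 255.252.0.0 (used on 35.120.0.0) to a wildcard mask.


Subnet mask: 255.252.0.0
Wildcard = 255.255.255.255 - subnet mask
255 - 255 = 0
255 - 252 = 3
255 - 0 = 255
255 - 0 = 255
Wildcard: 0.3.255.255


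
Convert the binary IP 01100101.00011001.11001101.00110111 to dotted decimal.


01100101 = 101
00011001 = 25
11001101 = 205
00110111 = 55
IP: 101.25.205.55


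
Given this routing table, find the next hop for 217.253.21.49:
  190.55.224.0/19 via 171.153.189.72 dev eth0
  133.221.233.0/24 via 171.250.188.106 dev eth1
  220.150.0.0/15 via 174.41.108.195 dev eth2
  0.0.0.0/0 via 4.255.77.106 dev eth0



Longest prefix match for 217.253.21.49:
  /19 190.55.224.0: no
  /24 133.221.233.0: no
  /15 220.150.0.0: no
  /0 0.0.0.0: MATCH
Selected: next-hop 4.255.77.106 via eth0 (matched /0)


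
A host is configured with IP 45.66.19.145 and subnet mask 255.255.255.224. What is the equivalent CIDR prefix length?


Binary: 11111111.11111111.11111111.11100000
Count leading 1s
Prefix: /27


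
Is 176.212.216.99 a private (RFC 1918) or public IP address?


RFC 1918 private ranges:
  10.0.0.0/8 (10.0.0.0 - 10.255.255.255)
  172.16.0.0/12 (172.16.0.0 - 172.31.255.255)
  192.168.0.0/16 (192.168.0.0 - 192.168.255.255)
Public (not in any RFC 1918 range)


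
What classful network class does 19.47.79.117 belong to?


First octet: 19
Binary: 00010011
0xxxxxxx -> Class A (1-126)
Class A, default mask 255.0.0.0 (/8)


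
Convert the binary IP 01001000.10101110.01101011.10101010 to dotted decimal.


01001000 = 72
10101110 = 174
01101011 = 107
10101010 = 170
IP: 72.174.107.170


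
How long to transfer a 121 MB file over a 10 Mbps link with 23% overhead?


Effective throughput = 10 * (1 - 23/100) = 7.7 Mbps
File size in Mb = 121 * 8 = 968 Mb
Time = 968 / 7.7
Time = 125.7143 seconds


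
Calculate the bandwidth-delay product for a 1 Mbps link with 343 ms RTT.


BDP = bandwidth * RTT
= 1 Mbps * 343 ms
= 1 * 1e6 * 343 / 1000 bits
= 343000 bits
= 42875 bytes
= 41.8701 KB
BDP = 343000 bits (42875 bytes)


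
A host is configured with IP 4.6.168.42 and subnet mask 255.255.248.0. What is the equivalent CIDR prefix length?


Binary: 11111111.11111111.11111000.00000000
Count leading 1s
Prefix: /21


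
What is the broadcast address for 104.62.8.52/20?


Network: 104.62.0.0/20
Host bits = 12
Set all host bits to 1:
Broadcast: 104.62.15.255


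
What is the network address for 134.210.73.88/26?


IP:   10000110.11010010.01001001.01011000
Mask: 11111111.11111111.11111111.11000000
AND operation:
Net:  10000110.11010010.01001001.01000000
Network: 134.210.73.64/26


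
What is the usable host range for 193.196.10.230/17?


Network: 193.196.0.0
Broadcast: 193.196.127.255
First usable = network + 1
Last usable = broadcast - 1
Range: 193.196.0.1 to 193.196.127.254


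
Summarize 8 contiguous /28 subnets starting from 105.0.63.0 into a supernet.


Original prefix: /28
Number of subnets: 8 = 2^3
New prefix = 28 - 3 = 25
Supernet: 105.0.63.0/25


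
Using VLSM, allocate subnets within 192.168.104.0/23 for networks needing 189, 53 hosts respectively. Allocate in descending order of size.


189 hosts -> /24 (254 usable): 192.168.104.0/24
53 hosts -> /26 (62 usable): 192.168.105.0/26
Allocation: 192.168.104.0/24 (189 hosts, 254 usable); 192.168.105.0/26 (53 hosts, 62 usable)


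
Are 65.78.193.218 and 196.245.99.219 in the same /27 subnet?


Mask: 255.255.255.224
65.78.193.218 AND mask = 65.78.193.192
196.245.99.219 AND mask = 196.245.99.192
No, different subnets (65.78.193.192 vs 196.245.99.192)


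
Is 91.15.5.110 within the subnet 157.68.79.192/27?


Subnet network: 157.68.79.192
Test IP AND mask: 91.15.5.96
No, 91.15.5.110 is not in 157.68.79.192/27


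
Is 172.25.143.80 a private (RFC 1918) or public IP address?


RFC 1918 private ranges:
  10.0.0.0/8 (10.0.0.0 - 10.255.255.255)
  172.16.0.0/12 (172.16.0.0 - 172.31.255.255)
  192.168.0.0/16 (192.168.0.0 - 192.168.255.255)
Private (in 172.16.0.0/12)


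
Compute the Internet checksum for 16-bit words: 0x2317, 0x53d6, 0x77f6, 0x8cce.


Sum all words (with carry folding):
+ 0x2317 = 0x2317
+ 0x53d6 = 0x76ed
+ 0x77f6 = 0xeee3
+ 0x8cce = 0x7bb2
One's complement: ~0x7bb2
Checksum = 0x844d


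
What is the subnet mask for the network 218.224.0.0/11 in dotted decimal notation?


/11 means 11 network bits, 21 host bits
Binary: 11111111111000000000000000000000
Mask: 255.224.0.0


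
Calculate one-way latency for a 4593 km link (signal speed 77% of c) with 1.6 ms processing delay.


Speed = 0.77 * 3e5 km/s = 231000 km/s
Propagation delay = 4593 / 231000 = 0.0199 s = 19.8831 ms
Processing delay = 1.6 ms
Total one-way latency = 21.4831 ms


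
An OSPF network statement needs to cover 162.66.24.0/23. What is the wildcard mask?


Subnet mask: 255.255.254.0
Wildcard = 255.255.255.255 - subnet mask
255 - 255 = 0
255 - 255 = 0
255 - 254 = 1
255 - 0 = 255
Wildcard: 0.0.1.255


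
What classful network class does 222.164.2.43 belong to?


First octet: 222
Binary: 11011110
110xxxxx -> Class C (192-223)
Class C, default mask 255.255.255.0 (/24)


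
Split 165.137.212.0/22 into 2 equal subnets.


New prefix = 22 + 1 = 23
Each subnet has 512 addresses
  165.137.212.0/23
  165.137.214.0/23
Subnets: 165.137.212.0/23, 165.137.214.0/23


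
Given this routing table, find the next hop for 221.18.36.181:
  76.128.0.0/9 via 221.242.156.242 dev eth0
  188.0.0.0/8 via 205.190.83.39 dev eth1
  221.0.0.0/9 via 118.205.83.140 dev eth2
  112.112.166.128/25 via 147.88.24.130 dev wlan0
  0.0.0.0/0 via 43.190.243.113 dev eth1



Longest prefix match for 221.18.36.181:
  /9 76.128.0.0: no
  /8 188.0.0.0: no
  /9 221.0.0.0: MATCH
  /25 112.112.166.128: no
  /0 0.0.0.0: MATCH
Selected: next-hop 118.205.83.140 via eth2 (matched /9)


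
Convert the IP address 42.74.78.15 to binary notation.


42 = 00101010
74 = 01001010
78 = 01001110
15 = 00001111
Binary: 00101010.01001010.01001110.00001111


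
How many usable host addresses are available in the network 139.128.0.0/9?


Host bits = 32 - 9 = 23
Total addresses = 2^23 = 8388608
Usable = total - 2 (network and broadcast)
Usable hosts: 8388606


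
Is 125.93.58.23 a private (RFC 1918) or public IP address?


RFC 1918 private ranges:
  10.0.0.0/8 (10.0.0.0 - 10.255.255.255)
  172.16.0.0/12 (172.16.0.0 - 172.31.255.255)
  192.168.0.0/16 (192.168.0.0 - 192.168.255.255)
Public (not in any RFC 1918 range)


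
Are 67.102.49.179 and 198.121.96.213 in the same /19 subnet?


Mask: 255.255.224.0
67.102.49.179 AND mask = 67.102.32.0
198.121.96.213 AND mask = 198.121.96.0
No, different subnets (67.102.32.0 vs 198.121.96.0)


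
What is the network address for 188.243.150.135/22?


IP:   10111100.11110011.10010110.10000111
Mask: 11111111.11111111.11111100.00000000
AND operation:
Net:  10111100.11110011.10010100.00000000
Network: 188.243.148.0/22


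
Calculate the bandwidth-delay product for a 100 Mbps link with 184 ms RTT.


BDP = bandwidth * RTT
= 100 Mbps * 184 ms
= 100 * 1e6 * 184 / 1000 bits
= 18400000 bits
= 2300000 bytes
= 2246.0938 KB
BDP = 18400000 bits (2300000 bytes)


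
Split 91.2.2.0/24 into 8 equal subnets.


New prefix = 24 + 3 = 27
Each subnet has 32 addresses
  91.2.2.0/27
  91.2.2.32/27
  91.2.2.64/27
  91.2.2.96/27
  91.2.2.128/27
  91.2.2.160/27
  91.2.2.192/27
  91.2.2.224/27
Subnets: 91.2.2.0/27, 91.2.2.32/27, 91.2.2.64/27, 91.2.2.96/27, 91.2.2.128/27, 91.2.2.160/27, 91.2.2.192/27, 91.2.2.224/27


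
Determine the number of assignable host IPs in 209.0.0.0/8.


Host bits = 32 - 8 = 24
Total addresses = 2^24 = 16777216
Usable = total - 2 (network and broadcast)
Usable hosts: 16777214


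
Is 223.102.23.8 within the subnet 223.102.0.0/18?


Subnet network: 223.102.0.0
Test IP AND mask: 223.102.0.0
Yes, 223.102.23.8 is in 223.102.0.0/18


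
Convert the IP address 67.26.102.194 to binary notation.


67 = 01000011
26 = 00011010
102 = 01100110
194 = 11000010
Binary: 01000011.00011010.01100110.11000010


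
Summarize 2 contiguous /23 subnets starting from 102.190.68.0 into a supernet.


Original prefix: /23
Number of subnets: 2 = 2^1
New prefix = 23 - 1 = 22
Supernet: 102.190.68.0/22


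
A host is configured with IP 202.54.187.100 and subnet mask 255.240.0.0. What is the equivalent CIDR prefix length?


Binary: 11111111.11110000.00000000.00000000
Count leading 1s
Prefix: /12


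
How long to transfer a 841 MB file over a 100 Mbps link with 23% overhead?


Effective throughput = 100 * (1 - 23/100) = 77 Mbps
File size in Mb = 841 * 8 = 6728 Mb
Time = 6728 / 77
Time = 87.3766 seconds


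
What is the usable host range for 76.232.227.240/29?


Network: 76.232.227.240
Broadcast: 76.232.227.247
First usable = network + 1
Last usable = broadcast - 1
Range: 76.232.227.241 to 76.232.227.246


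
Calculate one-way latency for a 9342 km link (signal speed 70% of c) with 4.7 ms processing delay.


Speed = 0.7 * 3e5 km/s = 210000 km/s
Propagation delay = 9342 / 210000 = 0.0445 s = 44.4857 ms
Processing delay = 4.7 ms
Total one-way latency = 49.1857 ms


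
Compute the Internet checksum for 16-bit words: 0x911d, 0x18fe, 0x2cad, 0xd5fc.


Sum all words (with carry folding):
+ 0x911d = 0x911d
+ 0x18fe = 0xaa1b
+ 0x2cad = 0xd6c8
+ 0xd5fc = 0xacc5
One's complement: ~0xacc5
Checksum = 0x533a


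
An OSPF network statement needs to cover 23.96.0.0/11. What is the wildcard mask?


Subnet mask: 255.224.0.0
Wildcard = 255.255.255.255 - subnet mask
255 - 255 = 0
255 - 224 = 31
255 - 0 = 255
255 - 0 = 255
Wildcard: 0.31.255.255


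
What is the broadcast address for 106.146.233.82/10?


Network: 106.128.0.0/10
Host bits = 22
Set all host bits to 1:
Broadcast: 106.191.255.255


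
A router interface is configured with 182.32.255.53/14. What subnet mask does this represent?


/14 means 14 network bits, 18 host bits
Binary: 11111111111111000000000000000000
Mask: 255.252.0.0


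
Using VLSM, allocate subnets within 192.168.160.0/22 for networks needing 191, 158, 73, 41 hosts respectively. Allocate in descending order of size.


191 hosts -> /24 (254 usable): 192.168.160.0/24
158 hosts -> /24 (254 usable): 192.168.161.0/24
73 hosts -> /25 (126 usable): 192.168.162.0/25
41 hosts -> /26 (62 usable): 192.168.162.128/26
Allocation: 192.168.160.0/24 (191 hosts, 254 usable); 192.168.161.0/24 (158 hosts, 254 usable); 192.168.162.0/25 (73 hosts, 126 usable); 192.168.162.128/26 (41 hosts, 62 usable)


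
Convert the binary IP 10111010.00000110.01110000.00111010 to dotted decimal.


10111010 = 186
00000110 = 6
01110000 = 112
00111010 = 58
IP: 186.6.112.58


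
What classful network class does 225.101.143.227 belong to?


First octet: 225
Binary: 11100001
1110xxxx -> Class D (224-239)
Class D (multicast), default mask N/A


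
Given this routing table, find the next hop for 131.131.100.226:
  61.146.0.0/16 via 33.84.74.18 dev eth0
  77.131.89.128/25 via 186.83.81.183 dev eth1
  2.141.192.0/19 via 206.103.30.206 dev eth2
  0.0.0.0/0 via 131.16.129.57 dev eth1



Longest prefix match for 131.131.100.226:
  /16 61.146.0.0: no
  /25 77.131.89.128: no
  /19 2.141.192.0: no
  /0 0.0.0.0: MATCH
Selected: next-hop 131.16.129.57 via eth1 (matched /0)


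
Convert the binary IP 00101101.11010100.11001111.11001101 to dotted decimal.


00101101 = 45
11010100 = 212
11001111 = 207
11001101 = 205
IP: 45.212.207.205


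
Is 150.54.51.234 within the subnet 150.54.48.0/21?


Subnet network: 150.54.48.0
Test IP AND mask: 150.54.48.0
Yes, 150.54.51.234 is in 150.54.48.0/21


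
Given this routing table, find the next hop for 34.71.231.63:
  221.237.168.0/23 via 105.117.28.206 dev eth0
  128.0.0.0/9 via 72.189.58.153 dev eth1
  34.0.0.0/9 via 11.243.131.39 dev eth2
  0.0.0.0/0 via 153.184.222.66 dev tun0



Longest prefix match for 34.71.231.63:
  /23 221.237.168.0: no
  /9 128.0.0.0: no
  /9 34.0.0.0: MATCH
  /0 0.0.0.0: MATCH
Selected: next-hop 11.243.131.39 via eth2 (matched /9)


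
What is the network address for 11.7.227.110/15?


IP:   00001011.00000111.11100011.01101110
Mask: 11111111.11111110.00000000.00000000
AND operation:
Net:  00001011.00000110.00000000.00000000
Network: 11.6.0.0/15


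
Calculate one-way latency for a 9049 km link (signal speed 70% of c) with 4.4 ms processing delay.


Speed = 0.7 * 3e5 km/s = 210000 km/s
Propagation delay = 9049 / 210000 = 0.0431 s = 43.0905 ms
Processing delay = 4.4 ms
Total one-way latency = 47.4905 ms


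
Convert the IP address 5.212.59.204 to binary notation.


5 = 00000101
212 = 11010100
59 = 00111011
204 = 11001100
Binary: 00000101.11010100.00111011.11001100


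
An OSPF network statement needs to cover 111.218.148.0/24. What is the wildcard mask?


Subnet mask: 255.255.255.0
Wildcard = 255.255.255.255 - subnet mask
255 - 255 = 0
255 - 255 = 0
255 - 255 = 0
255 - 0 = 255
Wildcard: 0.0.0.255


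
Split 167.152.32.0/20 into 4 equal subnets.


New prefix = 20 + 2 = 22
Each subnet has 1024 addresses
  167.152.32.0/22
  167.152.36.0/22
  167.152.40.0/22
  167.152.44.0/22
Subnets: 167.152.32.0/22, 167.152.36.0/22, 167.152.40.0/22, 167.152.44.0/22


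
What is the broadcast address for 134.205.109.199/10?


Network: 134.192.0.0/10
Host bits = 22
Set all host bits to 1:
Broadcast: 134.255.255.255


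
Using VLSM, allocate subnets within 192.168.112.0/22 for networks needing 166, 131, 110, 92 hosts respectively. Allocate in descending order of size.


166 hosts -> /24 (254 usable): 192.168.112.0/24
131 hosts -> /24 (254 usable): 192.168.113.0/24
110 hosts -> /25 (126 usable): 192.168.114.0/25
92 hosts -> /25 (126 usable): 192.168.114.128/25
Allocation: 192.168.112.0/24 (166 hosts, 254 usable); 192.168.113.0/24 (131 hosts, 254 usable); 192.168.114.0/25 (110 hosts, 126 usable); 192.168.114.128/25 (92 hosts, 126 usable)


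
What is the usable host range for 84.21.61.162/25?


Network: 84.21.61.128
Broadcast: 84.21.61.255
First usable = network + 1
Last usable = broadcast - 1
Range: 84.21.61.129 to 84.21.61.254


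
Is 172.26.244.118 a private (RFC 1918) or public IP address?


RFC 1918 private ranges:
  10.0.0.0/8 (10.0.0.0 - 10.255.255.255)
  172.16.0.0/12 (172.16.0.0 - 172.31.255.255)
  192.168.0.0/16 (192.168.0.0 - 192.168.255.255)
Private (in 172.16.0.0/12)


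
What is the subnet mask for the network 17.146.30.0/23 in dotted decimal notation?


/23 means 23 network bits, 9 host bits
Binary: 11111111111111111111111000000000
Mask: 255.255.254.0


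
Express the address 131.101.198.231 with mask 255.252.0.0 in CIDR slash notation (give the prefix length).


Binary: 11111111.11111100.00000000.00000000
Count leading 1s
Prefix: /14


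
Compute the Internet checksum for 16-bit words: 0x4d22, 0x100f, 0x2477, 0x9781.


Sum all words (with carry folding):
+ 0x4d22 = 0x4d22
+ 0x100f = 0x5d31
+ 0x2477 = 0x81a8
+ 0x9781 = 0x192a
One's complement: ~0x192a
Checksum = 0xe6d5


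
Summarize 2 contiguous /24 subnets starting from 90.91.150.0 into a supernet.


Original prefix: /24
Number of subnets: 2 = 2^1
New prefix = 24 - 1 = 23
Supernet: 90.91.150.0/23


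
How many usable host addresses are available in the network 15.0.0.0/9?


Host bits = 32 - 9 = 23
Total addresses = 2^23 = 8388608
Usable = total - 2 (network and broadcast)
Usable hosts: 8388606


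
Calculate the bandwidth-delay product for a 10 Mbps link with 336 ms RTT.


BDP = bandwidth * RTT
= 10 Mbps * 336 ms
= 10 * 1e6 * 336 / 1000 bits
= 3360000 bits
= 420000 bytes
= 410.1562 KB
BDP = 3360000 bits (420000 bytes)


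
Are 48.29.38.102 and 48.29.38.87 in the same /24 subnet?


Mask: 255.255.255.0
48.29.38.102 AND mask = 48.29.38.0
48.29.38.87 AND mask = 48.29.38.0
Yes, same subnet (48.29.38.0)
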